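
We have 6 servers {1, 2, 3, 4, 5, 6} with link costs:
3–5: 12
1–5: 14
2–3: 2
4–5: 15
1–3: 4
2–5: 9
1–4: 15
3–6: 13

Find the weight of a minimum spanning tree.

43

Sort edges by weight, then run Kruskal:
2–3 (2): add. Components now {1} {2,3} {4} {5} {6}
1–3 (4): add. Components now {1,2,3} {4} {5} {6}
2–5 (9): add. Components now {1,2,3,5} {4} {6}
3–5 (12): skip — 3 and 5 already connected.
3–6 (13): add. Components now {1,2,3,5,6} {4}
1–5 (14): skip — 1 and 5 already connected.
1–4 (15): add. Components now {1,2,3,4,5,6}
MST edges: 2–3, 1–3, 2–5, 3–6, 1–4; total weight 2+4+9+13+15 = 43.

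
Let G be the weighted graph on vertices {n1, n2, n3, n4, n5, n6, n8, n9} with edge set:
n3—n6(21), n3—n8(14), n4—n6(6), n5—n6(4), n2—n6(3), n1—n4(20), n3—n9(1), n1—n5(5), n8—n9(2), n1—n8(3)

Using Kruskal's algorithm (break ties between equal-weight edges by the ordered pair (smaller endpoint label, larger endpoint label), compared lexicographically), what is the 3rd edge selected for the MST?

Sort edges by weight, then run Kruskal:
n3—n9 (1): add — endpoints in different components.
n8—n9 (2): add — endpoints in different components.
n1—n8 (3): add — endpoints in different components.
n2—n6 (3): add — endpoints in different components.
n5—n6 (4): add — endpoints in different components.
n1—n5 (5): add — endpoints in different components.
n4—n6 (6): add — endpoints in different components.
The 3rd edge added is n1—n8.

n1-n8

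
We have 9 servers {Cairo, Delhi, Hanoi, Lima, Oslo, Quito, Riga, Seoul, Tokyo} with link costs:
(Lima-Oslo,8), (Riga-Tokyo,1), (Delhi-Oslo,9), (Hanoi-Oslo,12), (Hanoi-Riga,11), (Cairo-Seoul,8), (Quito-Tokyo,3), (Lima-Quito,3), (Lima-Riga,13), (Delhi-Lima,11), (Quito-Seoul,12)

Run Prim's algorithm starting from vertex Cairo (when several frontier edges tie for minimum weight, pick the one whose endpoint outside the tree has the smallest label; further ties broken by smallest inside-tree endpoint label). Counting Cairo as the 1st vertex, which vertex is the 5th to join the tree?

Prim, starting at Cairo.
Step 1: frontier [Cairo-Seoul 8] → take Cairo-Seoul (8); add Seoul.
Step 2: frontier [Quito-Seoul 12] → take Quito-Seoul (12); add Quito.
Step 3: frontier [Lima-Quito 3, Quito-Tokyo 3] → take Lima-Quito (3); add Lima.
Step 4: frontier [Lima-Oslo 8, Delhi-Lima 11, Lima-Riga 13, Quito-Tokyo 3] → take Quito-Tokyo (3); add Tokyo.
Step 5: frontier [Lima-Oslo 8, Delhi-Lima 11, Lima-Riga 13, Riga-Tokyo 1] → take Riga-Tokyo (1); add Riga.
Step 6: frontier [Lima-Oslo 8, Delhi-Lima 11, Hanoi-Riga 11] → take Lima-Oslo (8); add Oslo.
Step 7: frontier [Delhi-Lima 11, Delhi-Oslo 9, Hanoi-Oslo 12, Hanoi-Riga 11] → take Delhi-Oslo (9); add Delhi.
Step 8: frontier [Hanoi-Oslo 12, Hanoi-Riga 11] → take Hanoi-Riga (11); add Hanoi.
Vertex order: Cairo, Seoul, Quito, Lima, Tokyo, Riga, Oslo, Delhi, Hanoi. The 5th vertex is Tokyo.

Tokyo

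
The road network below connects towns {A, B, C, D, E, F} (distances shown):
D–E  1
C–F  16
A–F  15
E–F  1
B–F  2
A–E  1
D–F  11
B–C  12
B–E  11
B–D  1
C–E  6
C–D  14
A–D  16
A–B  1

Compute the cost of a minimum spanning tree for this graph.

Grow the tree from E using Prim:
Step 1: cheapest edge leaving the tree is A–E (1); add A.
Step 2: cheapest edge leaving the tree is A–B (1); add B.
Step 3: cheapest edge leaving the tree is B–D (1); add D.
Step 4: cheapest edge leaving the tree is E–F (1); add F.
Step 5: cheapest edge leaving the tree is C–E (6); add C.
MST edges: A–E, A–B, B–D, E–F, C–E; total weight 1+1+1+1+6 = 10.

10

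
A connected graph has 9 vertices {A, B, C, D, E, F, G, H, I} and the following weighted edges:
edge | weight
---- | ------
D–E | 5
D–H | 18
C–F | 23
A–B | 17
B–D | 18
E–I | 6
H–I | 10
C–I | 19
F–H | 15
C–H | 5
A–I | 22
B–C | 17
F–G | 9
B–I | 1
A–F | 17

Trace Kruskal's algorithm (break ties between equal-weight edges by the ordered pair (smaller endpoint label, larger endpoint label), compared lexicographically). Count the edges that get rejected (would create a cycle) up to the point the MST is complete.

0

Kruskal's algorithm — process edges by increasing weight (ties by edge label):
B–I (1): add — endpoints in different components.
C–H (5): add — endpoints in different components.
D–E (5): add — endpoints in different components.
E–I (6): add — endpoints in different components.
F–G (9): add — endpoints in different components.
H–I (10): add — endpoints in different components.
F–H (15): add — endpoints in different components.
A–B (17): add — endpoints in different components.
Edges rejected before the tree was complete: 0.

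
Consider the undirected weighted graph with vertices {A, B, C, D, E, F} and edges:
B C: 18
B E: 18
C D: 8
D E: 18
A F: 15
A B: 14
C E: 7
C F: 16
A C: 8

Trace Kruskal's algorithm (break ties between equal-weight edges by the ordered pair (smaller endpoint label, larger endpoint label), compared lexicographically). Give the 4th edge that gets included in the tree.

A-B

Kruskal: consider edges lightest-first.
C E (7): add — endpoints in different components.
A C (8): add — endpoints in different components.
C D (8): add — endpoints in different components.
A B (14): add — endpoints in different components.
A F (15): add — endpoints in different components.
The 4th edge added is A B.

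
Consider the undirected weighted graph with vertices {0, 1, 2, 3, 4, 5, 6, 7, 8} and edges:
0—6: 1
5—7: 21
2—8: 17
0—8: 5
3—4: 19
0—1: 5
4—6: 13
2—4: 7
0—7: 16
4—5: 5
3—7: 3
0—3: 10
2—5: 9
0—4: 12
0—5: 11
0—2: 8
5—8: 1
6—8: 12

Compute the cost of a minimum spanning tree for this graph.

Kruskal: consider edges lightest-first.
0—6 (1): add — endpoints in different components.
5—8 (1): add — endpoints in different components.
3—7 (3): add — endpoints in different components.
0—1 (5): add — endpoints in different components.
0—8 (5): add — endpoints in different components.
4—5 (5): add — endpoints in different components.
2—4 (7): add — endpoints in different components.
0—2 (8): skip — 0 and 2 already connected.
2—5 (9): skip — 2 and 5 already connected.
0—3 (10): add — endpoints in different components.
MST edges: 0—6, 5—8, 3—7, 0—1, 0—8, 4—5, 2—4, 0—3; total weight 1+1+3+5+5+5+7+10 = 37.

37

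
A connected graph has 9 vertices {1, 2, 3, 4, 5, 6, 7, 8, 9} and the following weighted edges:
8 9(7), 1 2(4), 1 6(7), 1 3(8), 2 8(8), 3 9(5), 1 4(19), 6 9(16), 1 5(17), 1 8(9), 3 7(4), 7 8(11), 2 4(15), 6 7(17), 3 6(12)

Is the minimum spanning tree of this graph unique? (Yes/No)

No

Sort edges by weight, then run Kruskal:
1 2 (4): add — endpoints in different components.
3 7 (4): add — endpoints in different components.
3 9 (5): add — endpoints in different components.
1 6 (7): add — endpoints in different components.
8 9 (7): add — endpoints in different components.
1 3 (8): add — endpoints in different components.
2 8 (8): skip — 2 and 8 already connected.
1 8 (9): skip — 1 and 8 already connected.
7 8 (11): skip — 7 and 8 already connected.
3 6 (12): skip — 3 and 6 already connected.
2 4 (15): add — endpoints in different components.
6 9 (16): skip — 6 and 9 already connected.
1 5 (17): add — endpoints in different components.
Non-tree edge 2 8 has weight 8, equal to the heaviest edge on its tree cycle — swapping gives another MST of the same weight. Not unique.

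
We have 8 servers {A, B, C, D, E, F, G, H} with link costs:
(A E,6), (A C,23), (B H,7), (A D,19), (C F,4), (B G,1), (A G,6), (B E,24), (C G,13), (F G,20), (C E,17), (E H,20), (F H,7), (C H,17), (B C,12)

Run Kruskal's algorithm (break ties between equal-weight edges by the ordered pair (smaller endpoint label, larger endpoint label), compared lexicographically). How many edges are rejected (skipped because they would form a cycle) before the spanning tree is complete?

4

Sort edges by weight, then run Kruskal:
B G (1): add — endpoints in different components.
C F (4): add — endpoints in different components.
A E (6): add — endpoints in different components.
A G (6): add — endpoints in different components.
B H (7): add — endpoints in different components.
F H (7): add — endpoints in different components.
B C (12): skip — B and C already connected.
C G (13): skip — C and G already connected.
C E (17): skip — C and E already connected.
C H (17): skip — C and H already connected.
A D (19): add — endpoints in different components.
Edges rejected before the tree was complete: 4.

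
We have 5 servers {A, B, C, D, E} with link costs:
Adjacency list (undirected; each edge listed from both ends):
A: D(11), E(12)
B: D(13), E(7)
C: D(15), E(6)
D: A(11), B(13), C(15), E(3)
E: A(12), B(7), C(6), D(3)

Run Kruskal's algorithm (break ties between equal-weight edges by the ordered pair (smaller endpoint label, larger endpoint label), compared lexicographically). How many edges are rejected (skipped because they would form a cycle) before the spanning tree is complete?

0

Kruskal: consider edges lightest-first.
D E (3): add. Components now {A} {B} {C} {D,E}
C E (6): add. Components now {A} {B} {C,D,E}
B E (7): add. Components now {A} {B,C,D,E}
A D (11): add. Components now {A,B,C,D,E}
Edges rejected before the tree was complete: 0.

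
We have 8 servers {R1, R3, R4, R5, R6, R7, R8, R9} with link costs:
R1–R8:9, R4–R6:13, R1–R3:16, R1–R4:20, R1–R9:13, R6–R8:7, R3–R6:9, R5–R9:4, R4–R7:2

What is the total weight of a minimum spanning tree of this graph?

57

Sort edges by weight, then run Kruskal:
R4–R7 (2): add — endpoints in different components.
R5–R9 (4): add — endpoints in different components.
R6–R8 (7): add — endpoints in different components.
R1–R8 (9): add — endpoints in different components.
R3–R6 (9): add — endpoints in different components.
R1–R9 (13): add — endpoints in different components.
R4–R6 (13): add — endpoints in different components.
MST edges: R4–R7, R5–R9, R6–R8, R1–R8, R3–R6, R1–R9, R4–R6; total weight 2+4+7+9+9+13+13 = 57.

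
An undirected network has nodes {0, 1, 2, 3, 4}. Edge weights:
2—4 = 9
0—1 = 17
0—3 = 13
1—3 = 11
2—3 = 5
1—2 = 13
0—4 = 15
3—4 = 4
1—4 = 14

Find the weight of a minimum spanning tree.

33

Kruskal's algorithm — process edges by increasing weight (ties by edge label):
3—4 (4): add. Components now {0} {1} {2} {3,4}
2—3 (5): add. Components now {0} {1} {2,3,4}
2—4 (9): skip — 2 and 4 already connected.
1—3 (11): add. Components now {0} {1,2,3,4}
0—3 (13): add. Components now {0,1,2,3,4}
MST edges: 3—4, 2—3, 1—3, 0—3; total weight 4+5+11+13 = 33.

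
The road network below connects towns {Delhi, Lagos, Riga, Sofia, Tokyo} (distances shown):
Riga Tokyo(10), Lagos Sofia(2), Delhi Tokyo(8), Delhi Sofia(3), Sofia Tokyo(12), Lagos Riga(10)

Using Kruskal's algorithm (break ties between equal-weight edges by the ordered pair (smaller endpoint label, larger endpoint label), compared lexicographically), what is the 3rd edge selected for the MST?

Delhi-Tokyo

Kruskal's algorithm — process edges by increasing weight (ties by edge label):
Lagos Sofia (2): add — endpoints in different components.
Delhi Sofia (3): add — endpoints in different components.
Delhi Tokyo (8): add — endpoints in different components.
Lagos Riga (10): add — endpoints in different components.
The 3rd edge added is Delhi Tokyo.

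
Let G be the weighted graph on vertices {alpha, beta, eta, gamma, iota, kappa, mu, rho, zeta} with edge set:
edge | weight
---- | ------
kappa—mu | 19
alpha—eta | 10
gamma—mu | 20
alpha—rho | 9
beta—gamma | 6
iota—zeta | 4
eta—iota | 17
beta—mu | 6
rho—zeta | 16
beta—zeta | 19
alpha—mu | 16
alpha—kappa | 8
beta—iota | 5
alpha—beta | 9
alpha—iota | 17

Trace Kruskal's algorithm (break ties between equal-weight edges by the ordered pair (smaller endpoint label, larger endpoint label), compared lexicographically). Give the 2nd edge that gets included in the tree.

beta-iota

Sort edges by weight, then run Kruskal:
iota—zeta (4): add — endpoints in different components.
beta—iota (5): add — endpoints in different components.
beta—gamma (6): add — endpoints in different components.
beta—mu (6): add — endpoints in different components.
alpha—kappa (8): add — endpoints in different components.
alpha—beta (9): add — endpoints in different components.
alpha—rho (9): add — endpoints in different components.
alpha—eta (10): add — endpoints in different components.
The 2nd edge added is beta—iota.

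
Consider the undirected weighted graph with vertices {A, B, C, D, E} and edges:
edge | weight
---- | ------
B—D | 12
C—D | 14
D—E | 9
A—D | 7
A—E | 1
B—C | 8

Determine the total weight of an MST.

Sort edges by weight, then run Kruskal:
A—E (1): add. Components now {A,E} {B} {C} {D}
A—D (7): add. Components now {A,D,E} {B} {C}
B—C (8): add. Components now {A,D,E} {B,C}
D—E (9): skip — D and E already connected.
B—D (12): add. Components now {A,B,C,D,E}
MST edges: A—E, A—D, B—C, B—D; total weight 1+7+8+12 = 28.

28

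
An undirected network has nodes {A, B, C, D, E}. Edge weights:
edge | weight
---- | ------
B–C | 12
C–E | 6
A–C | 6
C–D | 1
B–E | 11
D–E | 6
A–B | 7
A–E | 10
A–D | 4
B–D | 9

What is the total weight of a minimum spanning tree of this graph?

Grow the tree from D using Prim:
Step 1: frontier [C–D 1, A–D 4, D–E 6, B–D 9] → take C–D (1); add C.
Step 2: frontier [A–C 6, C–E 6, B–C 12, A–D 4, D–E 6, B–D 9] → take A–D (4); add A.
Step 3: frontier [A–B 7, A–E 10, C–E 6, B–C 12, D–E 6, B–D 9] → take C–E (6); add E.
Step 4: frontier [A–B 7, B–C 12, B–D 9, B–E 11] → take A–B (7); add B.
MST edges: C–D, A–D, C–E, A–B; total weight 1+4+6+7 = 18.

18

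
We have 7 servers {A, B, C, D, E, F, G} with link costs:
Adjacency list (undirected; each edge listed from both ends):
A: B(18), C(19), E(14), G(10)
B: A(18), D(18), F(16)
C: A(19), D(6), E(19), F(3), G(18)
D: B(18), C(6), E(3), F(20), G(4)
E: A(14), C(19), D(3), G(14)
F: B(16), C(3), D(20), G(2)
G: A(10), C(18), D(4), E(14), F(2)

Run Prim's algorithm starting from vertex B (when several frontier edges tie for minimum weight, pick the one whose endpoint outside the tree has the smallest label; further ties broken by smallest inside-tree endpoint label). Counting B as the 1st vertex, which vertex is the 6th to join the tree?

Prim's algorithm from B:
Step 1: cheapest edge leaving the tree is B-F (16); add F.
Step 2: cheapest edge leaving the tree is F-G (2); add G.
Step 3: cheapest edge leaving the tree is C-F (3); add C.
Step 4: cheapest edge leaving the tree is D-G (4); add D.
Step 5: cheapest edge leaving the tree is D-E (3); add E.
Step 6: cheapest edge leaving the tree is A-G (10); add A.
Vertex order: B, F, G, C, D, E, A. The 6th vertex is E.

E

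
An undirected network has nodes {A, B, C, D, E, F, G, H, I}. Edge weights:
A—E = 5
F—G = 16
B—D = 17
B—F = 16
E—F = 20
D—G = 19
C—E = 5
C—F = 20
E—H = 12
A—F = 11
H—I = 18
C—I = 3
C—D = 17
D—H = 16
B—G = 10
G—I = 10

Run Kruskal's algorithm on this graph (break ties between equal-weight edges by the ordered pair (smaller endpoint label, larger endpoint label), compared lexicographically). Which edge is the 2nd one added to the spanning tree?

A-E

Sort edges by weight, then run Kruskal:
C—I (3): add — endpoints in different components.
A—E (5): add — endpoints in different components.
C—E (5): add — endpoints in different components.
B—G (10): add — endpoints in different components.
G—I (10): add — endpoints in different components.
A—F (11): add — endpoints in different components.
E—H (12): add — endpoints in different components.
B—F (16): skip — B and F already connected.
D—H (16): add — endpoints in different components.
The 2nd edge added is A—E.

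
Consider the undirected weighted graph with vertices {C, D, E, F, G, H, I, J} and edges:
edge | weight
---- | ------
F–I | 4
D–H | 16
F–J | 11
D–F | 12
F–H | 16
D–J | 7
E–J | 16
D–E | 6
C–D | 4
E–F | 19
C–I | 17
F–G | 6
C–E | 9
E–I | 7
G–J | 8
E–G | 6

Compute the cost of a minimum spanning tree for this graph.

Grow the tree from I using Prim:
Step 1: cheapest edge leaving the tree is F–I (4); add F.
Step 2: cheapest edge leaving the tree is F–G (6); add G.
Step 3: cheapest edge leaving the tree is E–G (6); add E.
Step 4: cheapest edge leaving the tree is D–E (6); add D.
Step 5: cheapest edge leaving the tree is C–D (4); add C.
Step 6: cheapest edge leaving the tree is D–J (7); add J.
Step 7: cheapest edge leaving the tree is D–H (16); add H.
MST edges: F–I, F–G, E–G, D–E, C–D, D–J, D–H; total weight 4+6+6+6+4+7+16 = 49.

49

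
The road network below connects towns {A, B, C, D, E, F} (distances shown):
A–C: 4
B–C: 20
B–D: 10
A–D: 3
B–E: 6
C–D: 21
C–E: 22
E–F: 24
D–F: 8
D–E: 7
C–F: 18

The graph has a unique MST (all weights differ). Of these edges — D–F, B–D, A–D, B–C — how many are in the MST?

2

Kruskal's algorithm — process edges by increasing weight (ties by edge label):
A–D (3): add. Components now {A,D} {B} {C} {E} {F}
A–C (4): add. Components now {A,C,D} {B} {E} {F}
B–E (6): add. Components now {A,C,D} {B,E} {F}
D–E (7): add. Components now {A,B,C,D,E} {F}
D–F (8): add. Components now {A,B,C,D,E,F}
MST edge set: {A–D, A–C, B–E, D–E, D–F}.
Of the listed edges, {D–F, A–D} are in the MST → 2.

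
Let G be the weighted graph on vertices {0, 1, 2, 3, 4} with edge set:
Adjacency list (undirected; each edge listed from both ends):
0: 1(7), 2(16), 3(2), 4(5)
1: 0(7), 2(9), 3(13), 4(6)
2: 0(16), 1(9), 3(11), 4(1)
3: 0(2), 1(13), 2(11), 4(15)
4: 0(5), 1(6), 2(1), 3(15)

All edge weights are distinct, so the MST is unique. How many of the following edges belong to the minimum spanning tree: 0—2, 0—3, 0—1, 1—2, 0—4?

Kruskal's algorithm — process edges by increasing weight (ties by edge label):
2—4 (1): add — endpoints in different components.
0—3 (2): add — endpoints in different components.
0—4 (5): add — endpoints in different components.
1—4 (6): add — endpoints in different components.
MST edge set: {2—4, 0—3, 0—4, 1—4}.
Of the listed edges, {0—3, 0—4} are in the MST → 2.

2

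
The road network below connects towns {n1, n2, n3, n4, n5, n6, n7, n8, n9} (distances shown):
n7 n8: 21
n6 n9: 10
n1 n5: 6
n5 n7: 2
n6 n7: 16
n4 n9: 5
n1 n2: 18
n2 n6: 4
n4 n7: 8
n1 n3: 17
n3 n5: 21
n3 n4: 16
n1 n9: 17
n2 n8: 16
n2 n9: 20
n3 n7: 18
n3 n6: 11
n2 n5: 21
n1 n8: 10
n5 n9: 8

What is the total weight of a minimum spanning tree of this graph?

Kruskal's algorithm — process edges by increasing weight (ties by edge label):
n5 n7 (2): add — endpoints in different components.
n2 n6 (4): add — endpoints in different components.
n4 n9 (5): add — endpoints in different components.
n1 n5 (6): add — endpoints in different components.
n4 n7 (8): add — endpoints in different components.
n5 n9 (8): skip — n9 and n5 already connected.
n1 n8 (10): add — endpoints in different components.
n6 n9 (10): add — endpoints in different components.
n3 n6 (11): add — endpoints in different components.
MST edges: n5 n7, n2 n6, n4 n9, n1 n5, n4 n7, n1 n8, n6 n9, n3 n6; total weight 2+4+5+6+8+10+10+11 = 56.

56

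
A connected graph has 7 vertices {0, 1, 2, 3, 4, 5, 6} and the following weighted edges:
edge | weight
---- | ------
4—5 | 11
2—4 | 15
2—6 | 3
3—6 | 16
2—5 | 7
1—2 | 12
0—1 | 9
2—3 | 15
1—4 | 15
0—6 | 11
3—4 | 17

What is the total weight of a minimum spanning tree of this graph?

56

Grow the tree from 1 using Prim:
Step 1: cheapest edge leaving the tree is 0—1 (9); add 0.
Step 2: cheapest edge leaving the tree is 0—6 (11); add 6.
Step 3: cheapest edge leaving the tree is 2—6 (3); add 2.
Step 4: cheapest edge leaving the tree is 2—5 (7); add 5.
Step 5: cheapest edge leaving the tree is 4—5 (11); add 4.
Step 6: cheapest edge leaving the tree is 2—3 (15); add 3.
MST edges: 0—1, 0—6, 2—6, 2—5, 4—5, 2—3; total weight 9+11+3+7+11+15 = 56.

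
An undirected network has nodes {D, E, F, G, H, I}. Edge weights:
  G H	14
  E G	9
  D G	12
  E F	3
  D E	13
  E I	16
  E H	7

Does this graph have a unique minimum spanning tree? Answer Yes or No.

Yes

Kruskal: consider edges lightest-first.
E F (3): add — endpoints in different components.
E H (7): add — endpoints in different components.
E G (9): add — endpoints in different components.
D G (12): add — endpoints in different components.
D E (13): skip — D and E already connected.
G H (14): skip — G and H already connected.
E I (16): add — endpoints in different components.
Every non-tree edge has weight strictly greater than the heaviest edge on the tree path between its endpoints, so the MST is unique.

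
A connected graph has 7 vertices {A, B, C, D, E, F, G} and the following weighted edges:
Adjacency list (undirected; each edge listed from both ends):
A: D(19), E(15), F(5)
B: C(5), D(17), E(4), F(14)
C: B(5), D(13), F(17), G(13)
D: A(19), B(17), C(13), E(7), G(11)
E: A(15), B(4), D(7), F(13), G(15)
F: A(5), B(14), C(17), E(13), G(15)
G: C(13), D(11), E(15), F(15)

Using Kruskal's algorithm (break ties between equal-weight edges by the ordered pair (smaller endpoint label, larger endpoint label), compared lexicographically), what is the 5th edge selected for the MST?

D-G

Kruskal's algorithm — process edges by increasing weight (ties by edge label):
B E (4): add. Components now {A} {B,E} {C} {D} {F} {G}
A F (5): add. Components now {A,F} {B,E} {C} {D} {G}
B C (5): add. Components now {A,F} {B,C,E} {D} {G}
D E (7): add. Components now {A,F} {B,C,D,E} {G}
D G (11): add. Components now {A,F} {B,C,D,E,G}
C D (13): skip — C and D already connected.
C G (13): skip — C and G already connected.
E F (13): add. Components now {A,B,C,D,E,F,G}
The 5th edge added is D G.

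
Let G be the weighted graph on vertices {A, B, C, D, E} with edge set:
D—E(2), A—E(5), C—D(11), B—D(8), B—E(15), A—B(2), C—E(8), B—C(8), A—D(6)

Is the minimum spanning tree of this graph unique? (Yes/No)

No

Sort edges by weight, then run Kruskal:
A—B (2): add — endpoints in different components.
D—E (2): add — endpoints in different components.
A—E (5): add — endpoints in different components.
A—D (6): skip — A and D already connected.
B—C (8): add — endpoints in different components.
Non-tree edge C—E has weight 8, equal to the heaviest edge on its tree cycle — swapping gives another MST of the same weight. Not unique.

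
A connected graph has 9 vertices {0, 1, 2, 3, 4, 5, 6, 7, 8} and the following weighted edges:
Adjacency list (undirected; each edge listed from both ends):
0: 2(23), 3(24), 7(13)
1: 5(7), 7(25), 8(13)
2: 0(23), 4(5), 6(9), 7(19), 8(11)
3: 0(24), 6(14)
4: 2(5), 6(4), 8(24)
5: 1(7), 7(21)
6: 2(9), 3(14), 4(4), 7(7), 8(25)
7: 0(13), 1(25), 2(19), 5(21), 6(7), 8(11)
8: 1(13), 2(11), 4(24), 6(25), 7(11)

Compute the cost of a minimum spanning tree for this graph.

Sort edges by weight, then run Kruskal:
4–6 (4): add — endpoints in different components.
2–4 (5): add — endpoints in different components.
1–5 (7): add — endpoints in different components.
6–7 (7): add — endpoints in different components.
2–6 (9): skip — 2 and 6 already connected.
2–8 (11): add — endpoints in different components.
7–8 (11): skip — 7 and 8 already connected.
0–7 (13): add — endpoints in different components.
1–8 (13): add — endpoints in different components.
3–6 (14): add — endpoints in different components.
MST edges: 4–6, 2–4, 1–5, 6–7, 2–8, 0–7, 1–8, 3–6; total weight 4+5+7+7+11+13+13+14 = 74.

74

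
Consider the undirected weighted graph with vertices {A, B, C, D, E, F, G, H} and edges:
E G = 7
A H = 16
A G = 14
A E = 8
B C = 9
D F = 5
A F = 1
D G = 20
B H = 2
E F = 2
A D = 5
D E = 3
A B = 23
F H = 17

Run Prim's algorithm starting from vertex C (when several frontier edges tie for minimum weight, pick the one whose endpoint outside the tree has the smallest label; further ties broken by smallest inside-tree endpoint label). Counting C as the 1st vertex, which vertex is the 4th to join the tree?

A

Grow the tree from C using Prim:
Step 1: cheapest edge leaving the tree is B C (9); add B.
Step 2: cheapest edge leaving the tree is B H (2); add H.
Step 3: cheapest edge leaving the tree is A H (16); add A.
Step 4: cheapest edge leaving the tree is A F (1); add F.
Step 5: cheapest edge leaving the tree is E F (2); add E.
Step 6: cheapest edge leaving the tree is D E (3); add D.
Step 7: cheapest edge leaving the tree is E G (7); add G.
Vertex order: C, B, H, A, F, E, D, G. The 4th vertex is A.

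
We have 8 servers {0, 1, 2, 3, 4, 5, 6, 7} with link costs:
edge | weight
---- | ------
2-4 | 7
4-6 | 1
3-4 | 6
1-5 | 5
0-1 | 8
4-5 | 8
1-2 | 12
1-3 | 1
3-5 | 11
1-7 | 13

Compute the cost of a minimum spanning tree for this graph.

Prim, starting at 3.
Step 1: frontier [1-3 1, 3-4 6, 3-5 11] → take 1-3 (1); add 1.
Step 2: frontier [1-5 5, 0-1 8, 1-2 12, 1-7 13, 3-4 6, 3-5 11] → take 1-5 (5); add 5.
Step 3: frontier [0-1 8, 1-2 12, 1-7 13, 3-4 6, 4-5 8] → take 3-4 (6); add 4.
Step 4: frontier [0-1 8, 1-2 12, 1-7 13, 4-6 1, 2-4 7] → take 4-6 (1); add 6.
Step 5: frontier [0-1 8, 1-2 12, 1-7 13, 2-4 7] → take 2-4 (7); add 2.
Step 6: frontier [0-1 8, 1-7 13] → take 0-1 (8); add 0.
Step 7: frontier [1-7 13] → take 1-7 (13); add 7.
MST edges: 1-3, 1-5, 3-4, 4-6, 2-4, 0-1, 1-7; total weight 1+5+6+1+7+8+13 = 41.

41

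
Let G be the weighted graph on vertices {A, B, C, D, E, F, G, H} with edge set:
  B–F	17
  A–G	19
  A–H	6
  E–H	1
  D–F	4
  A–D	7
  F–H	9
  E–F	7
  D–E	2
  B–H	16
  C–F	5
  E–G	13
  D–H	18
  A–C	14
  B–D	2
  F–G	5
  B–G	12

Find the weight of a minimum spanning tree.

25

Sort edges by weight, then run Kruskal:
E–H (1): add — endpoints in different components.
B–D (2): add — endpoints in different components.
D–E (2): add — endpoints in different components.
D–F (4): add — endpoints in different components.
C–F (5): add — endpoints in different components.
F–G (5): add — endpoints in different components.
A–H (6): add — endpoints in different components.
MST edges: E–H, B–D, D–E, D–F, C–F, F–G, A–H; total weight 1+2+2+4+5+5+6 = 25.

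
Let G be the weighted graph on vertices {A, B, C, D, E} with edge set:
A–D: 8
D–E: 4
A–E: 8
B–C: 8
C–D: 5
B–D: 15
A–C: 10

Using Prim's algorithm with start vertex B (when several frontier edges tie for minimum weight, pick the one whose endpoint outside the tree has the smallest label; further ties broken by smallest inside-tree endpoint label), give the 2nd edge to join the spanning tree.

C-D

Grow the tree from B using Prim:
Step 1: cheapest edge leaving the tree is B–C (8); add C.
Step 2: cheapest edge leaving the tree is C–D (5); add D.
Step 3: cheapest edge leaving the tree is D–E (4); add E.
Step 4: cheapest edge leaving the tree is A–D (8); add A.
The 2nd edge added is C–D.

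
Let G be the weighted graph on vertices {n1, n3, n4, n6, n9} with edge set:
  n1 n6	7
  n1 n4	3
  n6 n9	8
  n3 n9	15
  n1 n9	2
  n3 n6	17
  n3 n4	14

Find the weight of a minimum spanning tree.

26

Grow the tree from n1 using Prim:
Step 1: cheapest edge leaving the tree is n1 n9 (2); add n9.
Step 2: cheapest edge leaving the tree is n1 n4 (3); add n4.
Step 3: cheapest edge leaving the tree is n1 n6 (7); add n6.
Step 4: cheapest edge leaving the tree is n3 n4 (14); add n3.
MST edges: n1 n9, n1 n4, n1 n6, n3 n4; total weight 2+3+7+14 = 26.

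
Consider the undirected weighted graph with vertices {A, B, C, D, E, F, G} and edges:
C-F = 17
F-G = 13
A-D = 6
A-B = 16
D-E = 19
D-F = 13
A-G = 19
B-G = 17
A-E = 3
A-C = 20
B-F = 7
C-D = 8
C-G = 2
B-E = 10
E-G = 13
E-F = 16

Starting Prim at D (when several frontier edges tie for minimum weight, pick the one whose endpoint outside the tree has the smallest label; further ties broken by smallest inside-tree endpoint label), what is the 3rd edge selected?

C-D

Prim, starting at D.
Step 1: cheapest edge leaving the tree is A-D (6); add A.
Step 2: cheapest edge leaving the tree is A-E (3); add E.
Step 3: cheapest edge leaving the tree is C-D (8); add C.
Step 4: cheapest edge leaving the tree is C-G (2); add G.
Step 5: cheapest edge leaving the tree is B-E (10); add B.
Step 6: cheapest edge leaving the tree is B-F (7); add F.
The 3rd edge added is C-D.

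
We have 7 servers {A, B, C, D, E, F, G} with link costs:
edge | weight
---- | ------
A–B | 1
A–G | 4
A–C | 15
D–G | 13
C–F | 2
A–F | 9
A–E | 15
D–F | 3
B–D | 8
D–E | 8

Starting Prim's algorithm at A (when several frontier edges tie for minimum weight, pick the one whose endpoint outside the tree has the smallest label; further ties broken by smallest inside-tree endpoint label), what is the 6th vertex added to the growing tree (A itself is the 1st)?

C

Prim's algorithm from A:
Step 1: cheapest edge leaving the tree is A–B (1); add B.
Step 2: cheapest edge leaving the tree is A–G (4); add G.
Step 3: cheapest edge leaving the tree is B–D (8); add D.
Step 4: cheapest edge leaving the tree is D–F (3); add F.
Step 5: cheapest edge leaving the tree is C–F (2); add C.
Step 6: cheapest edge leaving the tree is D–E (8); add E.
Vertex order: A, B, G, D, F, C, E. The 6th vertex is C.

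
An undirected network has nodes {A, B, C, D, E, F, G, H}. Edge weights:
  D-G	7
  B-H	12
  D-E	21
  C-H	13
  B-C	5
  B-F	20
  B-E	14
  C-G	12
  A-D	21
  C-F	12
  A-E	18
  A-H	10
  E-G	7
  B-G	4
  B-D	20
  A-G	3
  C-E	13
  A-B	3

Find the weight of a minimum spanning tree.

Sort edges by weight, then run Kruskal:
A-B (3): add — endpoints in different components.
A-G (3): add — endpoints in different components.
B-G (4): skip — B and G already connected.
B-C (5): add — endpoints in different components.
D-G (7): add — endpoints in different components.
E-G (7): add — endpoints in different components.
A-H (10): add — endpoints in different components.
B-H (12): skip — B and H already connected.
C-F (12): add — endpoints in different components.
MST edges: A-B, A-G, B-C, D-G, E-G, A-H, C-F; total weight 3+3+5+7+7+10+12 = 47.

47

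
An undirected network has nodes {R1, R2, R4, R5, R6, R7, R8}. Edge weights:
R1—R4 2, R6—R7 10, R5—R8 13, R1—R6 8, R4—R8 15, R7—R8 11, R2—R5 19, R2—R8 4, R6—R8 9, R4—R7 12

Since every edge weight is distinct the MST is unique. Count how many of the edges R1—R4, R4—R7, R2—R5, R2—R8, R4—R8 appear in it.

Kruskal's algorithm — process edges by increasing weight (ties by edge label):
R1—R4 (2): add. Components now {R7} {R6} {R1,R4} {R5} {R8} {R2}
R2—R8 (4): add. Components now {R7} {R6} {R1,R4} {R5} {R2,R8}
R1—R6 (8): add. Components now {R7} {R1,R4,R6} {R5} {R2,R8}
R6—R8 (9): add. Components now {R7} {R1,R2,R4,R6,R8} {R5}
R6—R7 (10): add. Components now {R1,R2,R4,R6,R7,R8} {R5}
R7—R8 (11): skip — R7 and R8 already connected.
R4—R7 (12): skip — R7 and R4 already connected.
R5—R8 (13): add. Components now {R1,R2,R4,R5,R6,R7,R8}
MST edge set: {R1—R4, R2—R8, R1—R6, R6—R8, R6—R7, R5—R8}.
Of the listed edges, {R1—R4, R2—R8} are in the MST → 2.

2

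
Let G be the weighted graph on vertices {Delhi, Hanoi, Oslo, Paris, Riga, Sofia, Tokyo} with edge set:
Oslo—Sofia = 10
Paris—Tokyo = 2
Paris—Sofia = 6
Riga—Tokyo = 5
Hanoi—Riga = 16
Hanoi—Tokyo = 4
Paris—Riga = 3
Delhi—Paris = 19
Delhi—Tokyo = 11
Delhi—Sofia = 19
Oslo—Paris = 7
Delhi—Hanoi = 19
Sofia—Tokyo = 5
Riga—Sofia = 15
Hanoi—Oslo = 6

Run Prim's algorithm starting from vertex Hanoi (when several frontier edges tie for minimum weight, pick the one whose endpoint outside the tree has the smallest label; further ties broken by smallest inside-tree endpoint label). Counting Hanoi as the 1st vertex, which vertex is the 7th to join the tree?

Delhi

Grow the tree from Hanoi using Prim:
Step 1: cheapest edge leaving the tree is Hanoi—Tokyo (4); add Tokyo.
Step 2: cheapest edge leaving the tree is Paris—Tokyo (2); add Paris.
Step 3: cheapest edge leaving the tree is Paris—Riga (3); add Riga.
Step 4: cheapest edge leaving the tree is Sofia—Tokyo (5); add Sofia.
Step 5: cheapest edge leaving the tree is Hanoi—Oslo (6); add Oslo.
Step 6: cheapest edge leaving the tree is Delhi—Tokyo (11); add Delhi.
Vertex order: Hanoi, Tokyo, Paris, Riga, Sofia, Oslo, Delhi. The 7th vertex is Delhi.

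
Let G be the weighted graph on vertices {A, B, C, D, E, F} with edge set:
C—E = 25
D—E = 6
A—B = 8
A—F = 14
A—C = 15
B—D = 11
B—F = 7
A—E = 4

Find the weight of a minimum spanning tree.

40

Sort edges by weight, then run Kruskal:
A—E (4): add — endpoints in different components.
D—E (6): add — endpoints in different components.
B—F (7): add — endpoints in different components.
A—B (8): add — endpoints in different components.
B—D (11): skip — B and D already connected.
A—F (14): skip — A and F already connected.
A—C (15): add — endpoints in different components.
MST edges: A—E, D—E, B—F, A—B, A—C; total weight 4+6+7+8+15 = 40.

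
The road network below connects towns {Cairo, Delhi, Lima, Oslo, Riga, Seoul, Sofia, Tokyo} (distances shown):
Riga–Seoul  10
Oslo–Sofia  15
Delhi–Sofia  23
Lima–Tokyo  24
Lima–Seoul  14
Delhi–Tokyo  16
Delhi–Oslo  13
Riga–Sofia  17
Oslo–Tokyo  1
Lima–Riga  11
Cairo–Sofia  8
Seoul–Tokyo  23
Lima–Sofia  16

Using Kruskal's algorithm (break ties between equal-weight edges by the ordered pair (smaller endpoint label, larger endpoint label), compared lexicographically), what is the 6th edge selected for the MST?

Oslo-Sofia

Sort edges by weight, then run Kruskal:
Oslo–Tokyo (1): add — endpoints in different components.
Cairo–Sofia (8): add — endpoints in different components.
Riga–Seoul (10): add — endpoints in different components.
Lima–Riga (11): add — endpoints in different components.
Delhi–Oslo (13): add — endpoints in different components.
Lima–Seoul (14): skip — Seoul and Lima already connected.
Oslo–Sofia (15): add — endpoints in different components.
Delhi–Tokyo (16): skip — Delhi and Tokyo already connected.
Lima–Sofia (16): add — endpoints in different components.
The 6th edge added is Oslo–Sofia.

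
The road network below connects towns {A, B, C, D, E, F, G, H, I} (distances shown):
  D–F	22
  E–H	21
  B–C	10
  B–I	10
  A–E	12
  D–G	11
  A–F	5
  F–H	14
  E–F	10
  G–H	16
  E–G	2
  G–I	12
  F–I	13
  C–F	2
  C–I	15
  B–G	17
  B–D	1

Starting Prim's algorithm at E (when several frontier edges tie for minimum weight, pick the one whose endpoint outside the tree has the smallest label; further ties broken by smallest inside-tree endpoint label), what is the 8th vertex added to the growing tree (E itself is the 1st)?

I

Prim's algorithm from E:
Step 1: cheapest edge leaving the tree is E–G (2); add G.
Step 2: cheapest edge leaving the tree is E–F (10); add F.
Step 3: cheapest edge leaving the tree is C–F (2); add C.
Step 4: cheapest edge leaving the tree is A–F (5); add A.
Step 5: cheapest edge leaving the tree is B–C (10); add B.
Step 6: cheapest edge leaving the tree is B–D (1); add D.
Step 7: cheapest edge leaving the tree is B–I (10); add I.
Step 8: cheapest edge leaving the tree is F–H (14); add H.
Vertex order: E, G, F, C, A, B, D, I, H. The 8th vertex is I.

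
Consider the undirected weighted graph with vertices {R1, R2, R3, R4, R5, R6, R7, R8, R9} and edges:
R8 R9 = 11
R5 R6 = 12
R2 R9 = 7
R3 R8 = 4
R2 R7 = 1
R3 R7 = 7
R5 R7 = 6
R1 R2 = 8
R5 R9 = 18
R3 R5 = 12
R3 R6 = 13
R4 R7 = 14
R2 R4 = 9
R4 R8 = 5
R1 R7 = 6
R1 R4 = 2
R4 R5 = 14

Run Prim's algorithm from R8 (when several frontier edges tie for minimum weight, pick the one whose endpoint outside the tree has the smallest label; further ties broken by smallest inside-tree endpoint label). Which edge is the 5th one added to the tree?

Prim, starting at R8.
Step 1: cheapest edge leaving the tree is R3 R8 (4); add R3.
Step 2: cheapest edge leaving the tree is R4 R8 (5); add R4.
Step 3: cheapest edge leaving the tree is R1 R4 (2); add R1.
Step 4: cheapest edge leaving the tree is R1 R7 (6); add R7.
Step 5: cheapest edge leaving the tree is R2 R7 (1); add R2.
Step 6: cheapest edge leaving the tree is R5 R7 (6); add R5.
Step 7: cheapest edge leaving the tree is R2 R9 (7); add R9.
Step 8: cheapest edge leaving the tree is R5 R6 (12); add R6.
The 5th edge added is R2 R7.

R2-R7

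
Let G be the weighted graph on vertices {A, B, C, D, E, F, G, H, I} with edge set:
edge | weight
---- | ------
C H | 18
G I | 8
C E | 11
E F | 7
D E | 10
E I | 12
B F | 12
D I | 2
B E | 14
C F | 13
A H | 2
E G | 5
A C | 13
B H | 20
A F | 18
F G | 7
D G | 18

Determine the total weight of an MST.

60

Sort edges by weight, then run Kruskal:
A H (2): add — endpoints in different components.
D I (2): add — endpoints in different components.
E G (5): add — endpoints in different components.
E F (7): add — endpoints in different components.
F G (7): skip — F and G already connected.
G I (8): add — endpoints in different components.
D E (10): skip — D and E already connected.
C E (11): add — endpoints in different components.
B F (12): add — endpoints in different components.
E I (12): skip — E and I already connected.
A C (13): add — endpoints in different components.
MST edges: A H, D I, E G, E F, G I, C E, B F, A C; total weight 2+2+5+7+8+11+12+13 = 60.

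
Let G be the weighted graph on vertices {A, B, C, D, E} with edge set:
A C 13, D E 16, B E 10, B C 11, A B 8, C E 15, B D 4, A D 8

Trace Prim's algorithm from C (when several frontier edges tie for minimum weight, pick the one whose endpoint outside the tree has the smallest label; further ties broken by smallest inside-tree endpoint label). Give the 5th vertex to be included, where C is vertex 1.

Prim, starting at C.
Step 1: cheapest edge leaving the tree is B C (11); add B.
Step 2: cheapest edge leaving the tree is B D (4); add D.
Step 3: cheapest edge leaving the tree is A B (8); add A.
Step 4: cheapest edge leaving the tree is B E (10); add E.
Vertex order: C, B, D, A, E. The 5th vertex is E.

E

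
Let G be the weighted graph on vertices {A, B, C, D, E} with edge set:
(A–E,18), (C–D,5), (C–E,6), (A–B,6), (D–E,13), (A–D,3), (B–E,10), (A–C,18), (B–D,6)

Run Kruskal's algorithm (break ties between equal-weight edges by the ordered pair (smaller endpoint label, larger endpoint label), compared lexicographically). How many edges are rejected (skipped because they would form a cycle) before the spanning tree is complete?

Kruskal's algorithm — process edges by increasing weight (ties by edge label):
A–D (3): add — endpoints in different components.
C–D (5): add — endpoints in different components.
A–B (6): add — endpoints in different components.
B–D (6): skip — B and D already connected.
C–E (6): add — endpoints in different components.
Edges rejected before the tree was complete: 1.

1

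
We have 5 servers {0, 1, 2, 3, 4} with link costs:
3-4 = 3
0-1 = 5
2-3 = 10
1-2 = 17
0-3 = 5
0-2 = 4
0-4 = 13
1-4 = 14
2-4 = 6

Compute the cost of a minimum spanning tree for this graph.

Sort edges by weight, then run Kruskal:
3-4 (3): add — endpoints in different components.
0-2 (4): add — endpoints in different components.
0-1 (5): add — endpoints in different components.
0-3 (5): add — endpoints in different components.
MST edges: 3-4, 0-2, 0-1, 0-3; total weight 3+4+5+5 = 17.

17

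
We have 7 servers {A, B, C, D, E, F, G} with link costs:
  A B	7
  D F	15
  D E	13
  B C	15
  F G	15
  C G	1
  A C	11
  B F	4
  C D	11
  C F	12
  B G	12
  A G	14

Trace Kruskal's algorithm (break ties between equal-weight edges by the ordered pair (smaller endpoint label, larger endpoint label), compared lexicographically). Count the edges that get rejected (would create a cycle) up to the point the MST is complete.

Kruskal's algorithm — process edges by increasing weight (ties by edge label):
C G (1): add. Components now {A} {B} {C,G} {D} {E} {F}
B F (4): add. Components now {A} {B,F} {C,G} {D} {E}
A B (7): add. Components now {A,B,F} {C,G} {D} {E}
A C (11): add. Components now {A,B,C,F,G} {D} {E}
C D (11): add. Components now {A,B,C,D,F,G} {E}
B G (12): skip — B and G already connected.
C F (12): skip — C and F already connected.
D E (13): add. Components now {A,B,C,D,E,F,G}
Edges rejected before the tree was complete: 2.

2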